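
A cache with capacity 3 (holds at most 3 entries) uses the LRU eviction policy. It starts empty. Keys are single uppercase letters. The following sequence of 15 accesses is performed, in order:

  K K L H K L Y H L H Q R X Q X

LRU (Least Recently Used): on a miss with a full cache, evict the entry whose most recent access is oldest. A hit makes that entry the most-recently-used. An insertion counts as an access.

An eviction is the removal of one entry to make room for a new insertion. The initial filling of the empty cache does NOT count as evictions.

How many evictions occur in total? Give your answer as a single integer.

LRU simulation (capacity=3):
  1. access K: MISS. Cache (LRU->MRU): [K]
  2. access K: HIT. Cache (LRU->MRU): [K]
  3. access L: MISS. Cache (LRU->MRU): [K L]
  4. access H: MISS. Cache (LRU->MRU): [K L H]
  5. access K: HIT. Cache (LRU->MRU): [L H K]
  6. access L: HIT. Cache (LRU->MRU): [H K L]
  7. access Y: MISS, evict H. Cache (LRU->MRU): [K L Y]
  8. access H: MISS, evict K. Cache (LRU->MRU): [L Y H]
  9. access L: HIT. Cache (LRU->MRU): [Y H L]
  10. access H: HIT. Cache (LRU->MRU): [Y L H]
  11. access Q: MISS, evict Y. Cache (LRU->MRU): [L H Q]
  12. access R: MISS, evict L. Cache (LRU->MRU): [H Q R]
  13. access X: MISS, evict H. Cache (LRU->MRU): [Q R X]
  14. access Q: HIT. Cache (LRU->MRU): [R X Q]
  15. access X: HIT. Cache (LRU->MRU): [R Q X]
Total: 7 hits, 8 misses, 5 evictions

Answer: 5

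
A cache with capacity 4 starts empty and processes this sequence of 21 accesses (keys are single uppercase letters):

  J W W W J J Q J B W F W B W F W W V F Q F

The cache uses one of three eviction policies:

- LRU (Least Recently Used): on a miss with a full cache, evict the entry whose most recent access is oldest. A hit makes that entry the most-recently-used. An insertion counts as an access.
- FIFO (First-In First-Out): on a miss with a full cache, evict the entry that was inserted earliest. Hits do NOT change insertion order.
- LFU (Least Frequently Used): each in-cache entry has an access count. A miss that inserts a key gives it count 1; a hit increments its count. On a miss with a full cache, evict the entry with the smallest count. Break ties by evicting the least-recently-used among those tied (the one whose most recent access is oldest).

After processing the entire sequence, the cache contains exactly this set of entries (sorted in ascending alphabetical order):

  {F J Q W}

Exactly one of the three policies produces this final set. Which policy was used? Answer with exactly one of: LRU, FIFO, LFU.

Simulating under each policy and comparing final sets:
  LRU: final set = {F Q V W} -> differs
  FIFO: final set = {B F Q V} -> differs
  LFU: final set = {F J Q W} -> MATCHES target
Only LFU produces the target set.

Answer: LFU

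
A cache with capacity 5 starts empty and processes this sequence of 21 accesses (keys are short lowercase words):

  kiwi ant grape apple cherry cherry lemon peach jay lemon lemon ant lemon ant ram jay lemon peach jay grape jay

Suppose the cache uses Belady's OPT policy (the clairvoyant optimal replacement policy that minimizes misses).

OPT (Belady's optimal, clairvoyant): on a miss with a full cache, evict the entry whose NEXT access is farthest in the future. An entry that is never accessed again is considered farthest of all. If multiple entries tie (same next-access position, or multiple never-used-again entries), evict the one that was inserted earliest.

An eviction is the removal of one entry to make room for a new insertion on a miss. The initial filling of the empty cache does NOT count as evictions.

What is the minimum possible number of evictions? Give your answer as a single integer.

Answer: 4

Derivation:
OPT (Belady) simulation (capacity=5):
  1. access kiwi: MISS. Cache: [kiwi]
  2. access ant: MISS. Cache: [kiwi ant]
  3. access grape: MISS. Cache: [kiwi ant grape]
  4. access apple: MISS. Cache: [kiwi ant grape apple]
  5. access cherry: MISS. Cache: [kiwi ant grape apple cherry]
  6. access cherry: HIT. Next use of cherry: never. Cache: [kiwi ant grape apple cherry]
  7. access lemon: MISS, evict kiwi (next use: never). Cache: [ant grape apple cherry lemon]
  8. access peach: MISS, evict apple (next use: never). Cache: [ant grape cherry lemon peach]
  9. access jay: MISS, evict cherry (next use: never). Cache: [ant grape lemon peach jay]
  10. access lemon: HIT. Next use of lemon: step 11. Cache: [ant grape lemon peach jay]
  11. access lemon: HIT. Next use of lemon: step 13. Cache: [ant grape lemon peach jay]
  12. access ant: HIT. Next use of ant: step 14. Cache: [ant grape lemon peach jay]
  13. access lemon: HIT. Next use of lemon: step 17. Cache: [ant grape lemon peach jay]
  14. access ant: HIT. Next use of ant: never. Cache: [ant grape lemon peach jay]
  15. access ram: MISS, evict ant (next use: never). Cache: [grape lemon peach jay ram]
  16. access jay: HIT. Next use of jay: step 19. Cache: [grape lemon peach jay ram]
  17. access lemon: HIT. Next use of lemon: never. Cache: [grape lemon peach jay ram]
  18. access peach: HIT. Next use of peach: never. Cache: [grape lemon peach jay ram]
  19. access jay: HIT. Next use of jay: step 21. Cache: [grape lemon peach jay ram]
  20. access grape: HIT. Next use of grape: never. Cache: [grape lemon peach jay ram]
  21. access jay: HIT. Next use of jay: never. Cache: [grape lemon peach jay ram]
Total: 12 hits, 9 misses, 4 evictions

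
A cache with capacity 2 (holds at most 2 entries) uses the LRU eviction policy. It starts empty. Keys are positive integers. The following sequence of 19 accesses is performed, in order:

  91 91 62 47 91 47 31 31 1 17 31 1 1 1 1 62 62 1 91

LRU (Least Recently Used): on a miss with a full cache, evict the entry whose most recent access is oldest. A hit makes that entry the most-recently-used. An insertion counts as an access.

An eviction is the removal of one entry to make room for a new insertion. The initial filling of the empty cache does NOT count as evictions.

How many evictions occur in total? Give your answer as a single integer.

LRU simulation (capacity=2):
  1. access 91: MISS. Cache (LRU->MRU): [91]
  2. access 91: HIT. Cache (LRU->MRU): [91]
  3. access 62: MISS. Cache (LRU->MRU): [91 62]
  4. access 47: MISS, evict 91. Cache (LRU->MRU): [62 47]
  5. access 91: MISS, evict 62. Cache (LRU->MRU): [47 91]
  6. access 47: HIT. Cache (LRU->MRU): [91 47]
  7. access 31: MISS, evict 91. Cache (LRU->MRU): [47 31]
  8. access 31: HIT. Cache (LRU->MRU): [47 31]
  9. access 1: MISS, evict 47. Cache (LRU->MRU): [31 1]
  10. access 17: MISS, evict 31. Cache (LRU->MRU): [1 17]
  11. access 31: MISS, evict 1. Cache (LRU->MRU): [17 31]
  12. access 1: MISS, evict 17. Cache (LRU->MRU): [31 1]
  13. access 1: HIT. Cache (LRU->MRU): [31 1]
  14. access 1: HIT. Cache (LRU->MRU): [31 1]
  15. access 1: HIT. Cache (LRU->MRU): [31 1]
  16. access 62: MISS, evict 31. Cache (LRU->MRU): [1 62]
  17. access 62: HIT. Cache (LRU->MRU): [1 62]
  18. access 1: HIT. Cache (LRU->MRU): [62 1]
  19. access 91: MISS, evict 62. Cache (LRU->MRU): [1 91]
Total: 8 hits, 11 misses, 9 evictions

Answer: 9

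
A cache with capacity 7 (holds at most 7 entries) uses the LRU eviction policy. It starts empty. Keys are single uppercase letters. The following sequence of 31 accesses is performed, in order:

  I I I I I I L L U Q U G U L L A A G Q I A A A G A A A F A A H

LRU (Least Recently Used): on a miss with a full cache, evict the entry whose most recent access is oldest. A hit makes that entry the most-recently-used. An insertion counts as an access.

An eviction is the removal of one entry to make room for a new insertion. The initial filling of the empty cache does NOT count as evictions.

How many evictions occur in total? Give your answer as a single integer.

LRU simulation (capacity=7):
  1. access I: MISS. Cache (LRU->MRU): [I]
  2. access I: HIT. Cache (LRU->MRU): [I]
  3. access I: HIT. Cache (LRU->MRU): [I]
  4. access I: HIT. Cache (LRU->MRU): [I]
  5. access I: HIT. Cache (LRU->MRU): [I]
  6. access I: HIT. Cache (LRU->MRU): [I]
  7. access L: MISS. Cache (LRU->MRU): [I L]
  8. access L: HIT. Cache (LRU->MRU): [I L]
  9. access U: MISS. Cache (LRU->MRU): [I L U]
  10. access Q: MISS. Cache (LRU->MRU): [I L U Q]
  11. access U: HIT. Cache (LRU->MRU): [I L Q U]
  12. access G: MISS. Cache (LRU->MRU): [I L Q U G]
  13. access U: HIT. Cache (LRU->MRU): [I L Q G U]
  14. access L: HIT. Cache (LRU->MRU): [I Q G U L]
  15. access L: HIT. Cache (LRU->MRU): [I Q G U L]
  16. access A: MISS. Cache (LRU->MRU): [I Q G U L A]
  17. access A: HIT. Cache (LRU->MRU): [I Q G U L A]
  18. access G: HIT. Cache (LRU->MRU): [I Q U L A G]
  19. access Q: HIT. Cache (LRU->MRU): [I U L A G Q]
  20. access I: HIT. Cache (LRU->MRU): [U L A G Q I]
  21. access A: HIT. Cache (LRU->MRU): [U L G Q I A]
  22. access A: HIT. Cache (LRU->MRU): [U L G Q I A]
  23. access A: HIT. Cache (LRU->MRU): [U L G Q I A]
  24. access G: HIT. Cache (LRU->MRU): [U L Q I A G]
  25. access A: HIT. Cache (LRU->MRU): [U L Q I G A]
  26. access A: HIT. Cache (LRU->MRU): [U L Q I G A]
  27. access A: HIT. Cache (LRU->MRU): [U L Q I G A]
  28. access F: MISS. Cache (LRU->MRU): [U L Q I G A F]
  29. access A: HIT. Cache (LRU->MRU): [U L Q I G F A]
  30. access A: HIT. Cache (LRU->MRU): [U L Q I G F A]
  31. access H: MISS, evict U. Cache (LRU->MRU): [L Q I G F A H]
Total: 23 hits, 8 misses, 1 evictions

Answer: 1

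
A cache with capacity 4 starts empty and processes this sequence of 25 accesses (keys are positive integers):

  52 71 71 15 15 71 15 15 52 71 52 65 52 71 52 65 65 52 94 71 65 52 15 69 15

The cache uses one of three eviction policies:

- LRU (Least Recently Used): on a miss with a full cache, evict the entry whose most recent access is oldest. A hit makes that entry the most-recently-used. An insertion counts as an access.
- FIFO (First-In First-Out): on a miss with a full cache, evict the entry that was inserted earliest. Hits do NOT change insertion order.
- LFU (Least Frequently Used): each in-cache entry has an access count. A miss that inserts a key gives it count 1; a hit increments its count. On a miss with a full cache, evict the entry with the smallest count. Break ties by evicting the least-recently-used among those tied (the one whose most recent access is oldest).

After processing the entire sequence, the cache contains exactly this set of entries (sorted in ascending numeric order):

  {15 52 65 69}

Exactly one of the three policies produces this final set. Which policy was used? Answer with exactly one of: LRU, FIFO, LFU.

Answer: LRU

Derivation:
Simulating under each policy and comparing final sets:
  LRU: final set = {15 52 65 69} -> MATCHES target
  FIFO: final set = {15 52 69 94} -> differs
  LFU: final set = {15 52 69 71} -> differs
Only LRU produces the target set.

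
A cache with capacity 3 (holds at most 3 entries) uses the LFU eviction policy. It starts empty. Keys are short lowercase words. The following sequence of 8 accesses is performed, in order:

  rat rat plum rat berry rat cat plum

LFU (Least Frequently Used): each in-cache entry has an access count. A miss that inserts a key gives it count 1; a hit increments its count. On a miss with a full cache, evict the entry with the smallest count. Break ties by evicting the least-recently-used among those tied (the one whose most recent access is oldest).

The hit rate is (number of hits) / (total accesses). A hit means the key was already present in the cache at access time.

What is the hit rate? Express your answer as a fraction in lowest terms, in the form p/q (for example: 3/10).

LFU simulation (capacity=3):
  1. access rat: MISS. Cache: [rat(c=1)]
  2. access rat: HIT, count now 2. Cache: [rat(c=2)]
  3. access plum: MISS. Cache: [plum(c=1) rat(c=2)]
  4. access rat: HIT, count now 3. Cache: [plum(c=1) rat(c=3)]
  5. access berry: MISS. Cache: [plum(c=1) berry(c=1) rat(c=3)]
  6. access rat: HIT, count now 4. Cache: [plum(c=1) berry(c=1) rat(c=4)]
  7. access cat: MISS, evict plum(c=1). Cache: [berry(c=1) cat(c=1) rat(c=4)]
  8. access plum: MISS, evict berry(c=1). Cache: [cat(c=1) plum(c=1) rat(c=4)]
Total: 3 hits, 5 misses, 2 evictions

Hit rate = 3/8

Answer: 3/8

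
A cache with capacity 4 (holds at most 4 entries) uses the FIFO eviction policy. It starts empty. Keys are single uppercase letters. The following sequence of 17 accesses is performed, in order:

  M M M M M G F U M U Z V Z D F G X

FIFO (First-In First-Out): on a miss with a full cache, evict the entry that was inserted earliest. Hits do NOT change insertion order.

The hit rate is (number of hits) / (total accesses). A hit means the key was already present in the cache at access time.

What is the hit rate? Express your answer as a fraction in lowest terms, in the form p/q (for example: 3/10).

Answer: 7/17

Derivation:
FIFO simulation (capacity=4):
  1. access M: MISS. Cache (old->new): [M]
  2. access M: HIT. Cache (old->new): [M]
  3. access M: HIT. Cache (old->new): [M]
  4. access M: HIT. Cache (old->new): [M]
  5. access M: HIT. Cache (old->new): [M]
  6. access G: MISS. Cache (old->new): [M G]
  7. access F: MISS. Cache (old->new): [M G F]
  8. access U: MISS. Cache (old->new): [M G F U]
  9. access M: HIT. Cache (old->new): [M G F U]
  10. access U: HIT. Cache (old->new): [M G F U]
  11. access Z: MISS, evict M. Cache (old->new): [G F U Z]
  12. access V: MISS, evict G. Cache (old->new): [F U Z V]
  13. access Z: HIT. Cache (old->new): [F U Z V]
  14. access D: MISS, evict F. Cache (old->new): [U Z V D]
  15. access F: MISS, evict U. Cache (old->new): [Z V D F]
  16. access G: MISS, evict Z. Cache (old->new): [V D F G]
  17. access X: MISS, evict V. Cache (old->new): [D F G X]
Total: 7 hits, 10 misses, 6 evictions

Hit rate = 7/17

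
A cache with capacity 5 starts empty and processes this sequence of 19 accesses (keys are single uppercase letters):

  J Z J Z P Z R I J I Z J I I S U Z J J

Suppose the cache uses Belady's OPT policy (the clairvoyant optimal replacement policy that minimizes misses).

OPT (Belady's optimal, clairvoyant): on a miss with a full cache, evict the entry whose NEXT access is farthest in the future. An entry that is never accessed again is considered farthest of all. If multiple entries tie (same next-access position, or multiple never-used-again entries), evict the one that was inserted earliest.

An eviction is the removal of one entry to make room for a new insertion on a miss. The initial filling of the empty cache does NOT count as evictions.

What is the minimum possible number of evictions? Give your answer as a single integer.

OPT (Belady) simulation (capacity=5):
  1. access J: MISS. Cache: [J]
  2. access Z: MISS. Cache: [J Z]
  3. access J: HIT. Next use of J: step 9. Cache: [J Z]
  4. access Z: HIT. Next use of Z: step 6. Cache: [J Z]
  5. access P: MISS. Cache: [J Z P]
  6. access Z: HIT. Next use of Z: step 11. Cache: [J Z P]
  7. access R: MISS. Cache: [J Z P R]
  8. access I: MISS. Cache: [J Z P R I]
  9. access J: HIT. Next use of J: step 12. Cache: [J Z P R I]
  10. access I: HIT. Next use of I: step 13. Cache: [J Z P R I]
  11. access Z: HIT. Next use of Z: step 17. Cache: [J Z P R I]
  12. access J: HIT. Next use of J: step 18. Cache: [J Z P R I]
  13. access I: HIT. Next use of I: step 14. Cache: [J Z P R I]
  14. access I: HIT. Next use of I: never. Cache: [J Z P R I]
  15. access S: MISS, evict P (next use: never). Cache: [J Z R I S]
  16. access U: MISS, evict R (next use: never). Cache: [J Z I S U]
  17. access Z: HIT. Next use of Z: never. Cache: [J Z I S U]
  18. access J: HIT. Next use of J: step 19. Cache: [J Z I S U]
  19. access J: HIT. Next use of J: never. Cache: [J Z I S U]
Total: 12 hits, 7 misses, 2 evictions

Answer: 2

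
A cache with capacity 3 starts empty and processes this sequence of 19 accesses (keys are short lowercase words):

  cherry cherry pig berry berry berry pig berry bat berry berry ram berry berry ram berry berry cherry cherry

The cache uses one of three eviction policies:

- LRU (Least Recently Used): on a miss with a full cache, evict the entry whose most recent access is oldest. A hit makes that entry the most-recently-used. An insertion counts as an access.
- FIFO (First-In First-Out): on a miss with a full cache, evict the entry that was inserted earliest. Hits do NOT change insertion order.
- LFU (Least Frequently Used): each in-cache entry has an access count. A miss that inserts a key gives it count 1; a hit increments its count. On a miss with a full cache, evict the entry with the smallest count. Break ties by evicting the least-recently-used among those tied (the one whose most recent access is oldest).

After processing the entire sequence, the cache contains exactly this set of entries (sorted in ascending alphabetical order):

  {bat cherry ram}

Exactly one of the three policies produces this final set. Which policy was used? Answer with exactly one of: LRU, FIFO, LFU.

Answer: FIFO

Derivation:
Simulating under each policy and comparing final sets:
  LRU: final set = {berry cherry ram} -> differs
  FIFO: final set = {bat cherry ram} -> MATCHES target
  LFU: final set = {berry cherry ram} -> differs
Only FIFO produces the target set.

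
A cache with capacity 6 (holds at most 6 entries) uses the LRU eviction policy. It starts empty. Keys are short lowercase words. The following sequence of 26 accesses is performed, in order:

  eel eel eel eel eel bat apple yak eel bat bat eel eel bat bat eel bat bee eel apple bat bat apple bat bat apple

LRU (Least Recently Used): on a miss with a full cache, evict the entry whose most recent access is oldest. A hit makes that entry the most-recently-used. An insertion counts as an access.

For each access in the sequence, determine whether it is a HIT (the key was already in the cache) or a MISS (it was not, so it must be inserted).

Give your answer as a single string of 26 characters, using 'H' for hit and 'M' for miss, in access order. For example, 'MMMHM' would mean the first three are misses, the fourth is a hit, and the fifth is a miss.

Answer: MHHHHMMMHHHHHHHHHMHHHHHHHH

Derivation:
LRU simulation (capacity=6):
  1. access eel: MISS. Cache (LRU->MRU): [eel]
  2. access eel: HIT. Cache (LRU->MRU): [eel]
  3. access eel: HIT. Cache (LRU->MRU): [eel]
  4. access eel: HIT. Cache (LRU->MRU): [eel]
  5. access eel: HIT. Cache (LRU->MRU): [eel]
  6. access bat: MISS. Cache (LRU->MRU): [eel bat]
  7. access apple: MISS. Cache (LRU->MRU): [eel bat apple]
  8. access yak: MISS. Cache (LRU->MRU): [eel bat apple yak]
  9. access eel: HIT. Cache (LRU->MRU): [bat apple yak eel]
  10. access bat: HIT. Cache (LRU->MRU): [apple yak eel bat]
  11. access bat: HIT. Cache (LRU->MRU): [apple yak eel bat]
  12. access eel: HIT. Cache (LRU->MRU): [apple yak bat eel]
  13. access eel: HIT. Cache (LRU->MRU): [apple yak bat eel]
  14. access bat: HIT. Cache (LRU->MRU): [apple yak eel bat]
  15. access bat: HIT. Cache (LRU->MRU): [apple yak eel bat]
  16. access eel: HIT. Cache (LRU->MRU): [apple yak bat eel]
  17. access bat: HIT. Cache (LRU->MRU): [apple yak eel bat]
  18. access bee: MISS. Cache (LRU->MRU): [apple yak eel bat bee]
  19. access eel: HIT. Cache (LRU->MRU): [apple yak bat bee eel]
  20. access apple: HIT. Cache (LRU->MRU): [yak bat bee eel apple]
  21. access bat: HIT. Cache (LRU->MRU): [yak bee eel apple bat]
  22. access bat: HIT. Cache (LRU->MRU): [yak bee eel apple bat]
  23. access apple: HIT. Cache (LRU->MRU): [yak bee eel bat apple]
  24. access bat: HIT. Cache (LRU->MRU): [yak bee eel apple bat]
  25. access bat: HIT. Cache (LRU->MRU): [yak bee eel apple bat]
  26. access apple: HIT. Cache (LRU->MRU): [yak bee eel bat apple]
Total: 21 hits, 5 misses, 0 evictions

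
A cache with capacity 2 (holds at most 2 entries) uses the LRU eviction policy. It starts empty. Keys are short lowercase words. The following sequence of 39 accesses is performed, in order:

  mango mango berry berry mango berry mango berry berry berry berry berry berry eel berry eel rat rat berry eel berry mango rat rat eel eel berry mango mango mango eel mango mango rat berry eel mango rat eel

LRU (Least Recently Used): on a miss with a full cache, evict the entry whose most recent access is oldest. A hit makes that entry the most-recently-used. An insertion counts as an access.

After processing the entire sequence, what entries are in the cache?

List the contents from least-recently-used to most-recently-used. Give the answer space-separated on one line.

LRU simulation (capacity=2):
  1. access mango: MISS. Cache (LRU->MRU): [mango]
  2. access mango: HIT. Cache (LRU->MRU): [mango]
  3. access berry: MISS. Cache (LRU->MRU): [mango berry]
  4. access berry: HIT. Cache (LRU->MRU): [mango berry]
  5. access mango: HIT. Cache (LRU->MRU): [berry mango]
  6. access berry: HIT. Cache (LRU->MRU): [mango berry]
  7. access mango: HIT. Cache (LRU->MRU): [berry mango]
  8. access berry: HIT. Cache (LRU->MRU): [mango berry]
  9. access berry: HIT. Cache (LRU->MRU): [mango berry]
  10. access berry: HIT. Cache (LRU->MRU): [mango berry]
  11. access berry: HIT. Cache (LRU->MRU): [mango berry]
  12. access berry: HIT. Cache (LRU->MRU): [mango berry]
  13. access berry: HIT. Cache (LRU->MRU): [mango berry]
  14. access eel: MISS, evict mango. Cache (LRU->MRU): [berry eel]
  15. access berry: HIT. Cache (LRU->MRU): [eel berry]
  16. access eel: HIT. Cache (LRU->MRU): [berry eel]
  17. access rat: MISS, evict berry. Cache (LRU->MRU): [eel rat]
  18. access rat: HIT. Cache (LRU->MRU): [eel rat]
  19. access berry: MISS, evict eel. Cache (LRU->MRU): [rat berry]
  20. access eel: MISS, evict rat. Cache (LRU->MRU): [berry eel]
  21. access berry: HIT. Cache (LRU->MRU): [eel berry]
  22. access mango: MISS, evict eel. Cache (LRU->MRU): [berry mango]
  23. access rat: MISS, evict berry. Cache (LRU->MRU): [mango rat]
  24. access rat: HIT. Cache (LRU->MRU): [mango rat]
  25. access eel: MISS, evict mango. Cache (LRU->MRU): [rat eel]
  26. access eel: HIT. Cache (LRU->MRU): [rat eel]
  27. access berry: MISS, evict rat. Cache (LRU->MRU): [eel berry]
  28. access mango: MISS, evict eel. Cache (LRU->MRU): [berry mango]
  29. access mango: HIT. Cache (LRU->MRU): [berry mango]
  30. access mango: HIT. Cache (LRU->MRU): [berry mango]
  31. access eel: MISS, evict berry. Cache (LRU->MRU): [mango eel]
  32. access mango: HIT. Cache (LRU->MRU): [eel mango]
  33. access mango: HIT. Cache (LRU->MRU): [eel mango]
  34. access rat: MISS, evict eel. Cache (LRU->MRU): [mango rat]
  35. access berry: MISS, evict mango. Cache (LRU->MRU): [rat berry]
  36. access eel: MISS, evict rat. Cache (LRU->MRU): [berry eel]
  37. access mango: MISS, evict berry. Cache (LRU->MRU): [eel mango]
  38. access rat: MISS, evict eel. Cache (LRU->MRU): [mango rat]
  39. access eel: MISS, evict mango. Cache (LRU->MRU): [rat eel]
Total: 21 hits, 18 misses, 16 evictions

Answer: rat eel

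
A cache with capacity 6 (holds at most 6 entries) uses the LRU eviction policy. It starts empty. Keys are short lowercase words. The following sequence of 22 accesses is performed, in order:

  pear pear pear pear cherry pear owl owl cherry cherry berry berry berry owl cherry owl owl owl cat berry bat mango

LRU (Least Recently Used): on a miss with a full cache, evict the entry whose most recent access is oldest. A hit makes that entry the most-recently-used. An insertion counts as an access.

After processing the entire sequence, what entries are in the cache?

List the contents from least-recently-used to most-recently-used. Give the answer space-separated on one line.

LRU simulation (capacity=6):
  1. access pear: MISS. Cache (LRU->MRU): [pear]
  2. access pear: HIT. Cache (LRU->MRU): [pear]
  3. access pear: HIT. Cache (LRU->MRU): [pear]
  4. access pear: HIT. Cache (LRU->MRU): [pear]
  5. access cherry: MISS. Cache (LRU->MRU): [pear cherry]
  6. access pear: HIT. Cache (LRU->MRU): [cherry pear]
  7. access owl: MISS. Cache (LRU->MRU): [cherry pear owl]
  8. access owl: HIT. Cache (LRU->MRU): [cherry pear owl]
  9. access cherry: HIT. Cache (LRU->MRU): [pear owl cherry]
  10. access cherry: HIT. Cache (LRU->MRU): [pear owl cherry]
  11. access berry: MISS. Cache (LRU->MRU): [pear owl cherry berry]
  12. access berry: HIT. Cache (LRU->MRU): [pear owl cherry berry]
  13. access berry: HIT. Cache (LRU->MRU): [pear owl cherry berry]
  14. access owl: HIT. Cache (LRU->MRU): [pear cherry berry owl]
  15. access cherry: HIT. Cache (LRU->MRU): [pear berry owl cherry]
  16. access owl: HIT. Cache (LRU->MRU): [pear berry cherry owl]
  17. access owl: HIT. Cache (LRU->MRU): [pear berry cherry owl]
  18. access owl: HIT. Cache (LRU->MRU): [pear berry cherry owl]
  19. access cat: MISS. Cache (LRU->MRU): [pear berry cherry owl cat]
  20. access berry: HIT. Cache (LRU->MRU): [pear cherry owl cat berry]
  21. access bat: MISS. Cache (LRU->MRU): [pear cherry owl cat berry bat]
  22. access mango: MISS, evict pear. Cache (LRU->MRU): [cherry owl cat berry bat mango]
Total: 15 hits, 7 misses, 1 evictions

Answer: cherry owl cat berry bat mango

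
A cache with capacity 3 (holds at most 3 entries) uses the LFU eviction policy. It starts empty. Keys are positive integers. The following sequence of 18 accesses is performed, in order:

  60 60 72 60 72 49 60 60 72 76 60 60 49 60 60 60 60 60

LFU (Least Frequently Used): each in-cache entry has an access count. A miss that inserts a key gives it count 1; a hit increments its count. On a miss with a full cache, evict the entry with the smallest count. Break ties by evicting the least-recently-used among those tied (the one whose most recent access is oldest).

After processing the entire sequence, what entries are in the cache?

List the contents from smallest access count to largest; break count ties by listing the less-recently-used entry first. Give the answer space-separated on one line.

LFU simulation (capacity=3):
  1. access 60: MISS. Cache: [60(c=1)]
  2. access 60: HIT, count now 2. Cache: [60(c=2)]
  3. access 72: MISS. Cache: [72(c=1) 60(c=2)]
  4. access 60: HIT, count now 3. Cache: [72(c=1) 60(c=3)]
  5. access 72: HIT, count now 2. Cache: [72(c=2) 60(c=3)]
  6. access 49: MISS. Cache: [49(c=1) 72(c=2) 60(c=3)]
  7. access 60: HIT, count now 4. Cache: [49(c=1) 72(c=2) 60(c=4)]
  8. access 60: HIT, count now 5. Cache: [49(c=1) 72(c=2) 60(c=5)]
  9. access 72: HIT, count now 3. Cache: [49(c=1) 72(c=3) 60(c=5)]
  10. access 76: MISS, evict 49(c=1). Cache: [76(c=1) 72(c=3) 60(c=5)]
  11. access 60: HIT, count now 6. Cache: [76(c=1) 72(c=3) 60(c=6)]
  12. access 60: HIT, count now 7. Cache: [76(c=1) 72(c=3) 60(c=7)]
  13. access 49: MISS, evict 76(c=1). Cache: [49(c=1) 72(c=3) 60(c=7)]
  14. access 60: HIT, count now 8. Cache: [49(c=1) 72(c=3) 60(c=8)]
  15. access 60: HIT, count now 9. Cache: [49(c=1) 72(c=3) 60(c=9)]
  16. access 60: HIT, count now 10. Cache: [49(c=1) 72(c=3) 60(c=10)]
  17. access 60: HIT, count now 11. Cache: [49(c=1) 72(c=3) 60(c=11)]
  18. access 60: HIT, count now 12. Cache: [49(c=1) 72(c=3) 60(c=12)]
Total: 13 hits, 5 misses, 2 evictions

Answer: 49 72 60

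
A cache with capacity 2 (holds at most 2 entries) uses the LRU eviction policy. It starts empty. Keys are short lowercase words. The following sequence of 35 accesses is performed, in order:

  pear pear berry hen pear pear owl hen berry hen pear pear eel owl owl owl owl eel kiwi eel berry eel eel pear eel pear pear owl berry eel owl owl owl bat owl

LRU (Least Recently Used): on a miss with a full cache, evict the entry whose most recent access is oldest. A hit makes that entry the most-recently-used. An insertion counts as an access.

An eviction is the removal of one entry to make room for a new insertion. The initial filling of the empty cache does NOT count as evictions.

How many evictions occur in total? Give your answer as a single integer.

LRU simulation (capacity=2):
  1. access pear: MISS. Cache (LRU->MRU): [pear]
  2. access pear: HIT. Cache (LRU->MRU): [pear]
  3. access berry: MISS. Cache (LRU->MRU): [pear berry]
  4. access hen: MISS, evict pear. Cache (LRU->MRU): [berry hen]
  5. access pear: MISS, evict berry. Cache (LRU->MRU): [hen pear]
  6. access pear: HIT. Cache (LRU->MRU): [hen pear]
  7. access owl: MISS, evict hen. Cache (LRU->MRU): [pear owl]
  8. access hen: MISS, evict pear. Cache (LRU->MRU): [owl hen]
  9. access berry: MISS, evict owl. Cache (LRU->MRU): [hen berry]
  10. access hen: HIT. Cache (LRU->MRU): [berry hen]
  11. access pear: MISS, evict berry. Cache (LRU->MRU): [hen pear]
  12. access pear: HIT. Cache (LRU->MRU): [hen pear]
  13. access eel: MISS, evict hen. Cache (LRU->MRU): [pear eel]
  14. access owl: MISS, evict pear. Cache (LRU->MRU): [eel owl]
  15. access owl: HIT. Cache (LRU->MRU): [eel owl]
  16. access owl: HIT. Cache (LRU->MRU): [eel owl]
  17. access owl: HIT. Cache (LRU->MRU): [eel owl]
  18. access eel: HIT. Cache (LRU->MRU): [owl eel]
  19. access kiwi: MISS, evict owl. Cache (LRU->MRU): [eel kiwi]
  20. access eel: HIT. Cache (LRU->MRU): [kiwi eel]
  21. access berry: MISS, evict kiwi. Cache (LRU->MRU): [eel berry]
  22. access eel: HIT. Cache (LRU->MRU): [berry eel]
  23. access eel: HIT. Cache (LRU->MRU): [berry eel]
  24. access pear: MISS, evict berry. Cache (LRU->MRU): [eel pear]
  25. access eel: HIT. Cache (LRU->MRU): [pear eel]
  26. access pear: HIT. Cache (LRU->MRU): [eel pear]
  27. access pear: HIT. Cache (LRU->MRU): [eel pear]
  28. access owl: MISS, evict eel. Cache (LRU->MRU): [pear owl]
  29. access berry: MISS, evict pear. Cache (LRU->MRU): [owl berry]
  30. access eel: MISS, evict owl. Cache (LRU->MRU): [berry eel]
  31. access owl: MISS, evict berry. Cache (LRU->MRU): [eel owl]
  32. access owl: HIT. Cache (LRU->MRU): [eel owl]
  33. access owl: HIT. Cache (LRU->MRU): [eel owl]
  34. access bat: MISS, evict eel. Cache (LRU->MRU): [owl bat]
  35. access owl: HIT. Cache (LRU->MRU): [bat owl]
Total: 17 hits, 18 misses, 16 evictions

Answer: 16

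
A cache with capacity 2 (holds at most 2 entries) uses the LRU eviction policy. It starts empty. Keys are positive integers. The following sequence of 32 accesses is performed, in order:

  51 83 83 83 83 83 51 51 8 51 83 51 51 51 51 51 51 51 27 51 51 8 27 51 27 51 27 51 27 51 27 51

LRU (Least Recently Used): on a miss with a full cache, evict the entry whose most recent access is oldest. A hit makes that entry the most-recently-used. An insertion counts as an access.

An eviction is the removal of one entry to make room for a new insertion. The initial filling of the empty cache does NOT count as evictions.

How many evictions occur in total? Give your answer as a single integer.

LRU simulation (capacity=2):
  1. access 51: MISS. Cache (LRU->MRU): [51]
  2. access 83: MISS. Cache (LRU->MRU): [51 83]
  3. access 83: HIT. Cache (LRU->MRU): [51 83]
  4. access 83: HIT. Cache (LRU->MRU): [51 83]
  5. access 83: HIT. Cache (LRU->MRU): [51 83]
  6. access 83: HIT. Cache (LRU->MRU): [51 83]
  7. access 51: HIT. Cache (LRU->MRU): [83 51]
  8. access 51: HIT. Cache (LRU->MRU): [83 51]
  9. access 8: MISS, evict 83. Cache (LRU->MRU): [51 8]
  10. access 51: HIT. Cache (LRU->MRU): [8 51]
  11. access 83: MISS, evict 8. Cache (LRU->MRU): [51 83]
  12. access 51: HIT. Cache (LRU->MRU): [83 51]
  13. access 51: HIT. Cache (LRU->MRU): [83 51]
  14. access 51: HIT. Cache (LRU->MRU): [83 51]
  15. access 51: HIT. Cache (LRU->MRU): [83 51]
  16. access 51: HIT. Cache (LRU->MRU): [83 51]
  17. access 51: HIT. Cache (LRU->MRU): [83 51]
  18. access 51: HIT. Cache (LRU->MRU): [83 51]
  19. access 27: MISS, evict 83. Cache (LRU->MRU): [51 27]
  20. access 51: HIT. Cache (LRU->MRU): [27 51]
  21. access 51: HIT. Cache (LRU->MRU): [27 51]
  22. access 8: MISS, evict 27. Cache (LRU->MRU): [51 8]
  23. access 27: MISS, evict 51. Cache (LRU->MRU): [8 27]
  24. access 51: MISS, evict 8. Cache (LRU->MRU): [27 51]
  25. access 27: HIT. Cache (LRU->MRU): [51 27]
  26. access 51: HIT. Cache (LRU->MRU): [27 51]
  27. access 27: HIT. Cache (LRU->MRU): [51 27]
  28. access 51: HIT. Cache (LRU->MRU): [27 51]
  29. access 27: HIT. Cache (LRU->MRU): [51 27]
  30. access 51: HIT. Cache (LRU->MRU): [27 51]
  31. access 27: HIT. Cache (LRU->MRU): [51 27]
  32. access 51: HIT. Cache (LRU->MRU): [27 51]
Total: 24 hits, 8 misses, 6 evictions

Answer: 6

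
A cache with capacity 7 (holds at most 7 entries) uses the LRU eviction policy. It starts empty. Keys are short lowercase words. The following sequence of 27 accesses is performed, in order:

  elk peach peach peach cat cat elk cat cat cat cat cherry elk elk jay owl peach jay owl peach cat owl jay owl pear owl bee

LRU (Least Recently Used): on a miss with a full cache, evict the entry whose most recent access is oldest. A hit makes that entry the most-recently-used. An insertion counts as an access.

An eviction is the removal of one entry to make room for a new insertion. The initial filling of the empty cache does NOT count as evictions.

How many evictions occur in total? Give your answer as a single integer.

Answer: 1

Derivation:
LRU simulation (capacity=7):
  1. access elk: MISS. Cache (LRU->MRU): [elk]
  2. access peach: MISS. Cache (LRU->MRU): [elk peach]
  3. access peach: HIT. Cache (LRU->MRU): [elk peach]
  4. access peach: HIT. Cache (LRU->MRU): [elk peach]
  5. access cat: MISS. Cache (LRU->MRU): [elk peach cat]
  6. access cat: HIT. Cache (LRU->MRU): [elk peach cat]
  7. access elk: HIT. Cache (LRU->MRU): [peach cat elk]
  8. access cat: HIT. Cache (LRU->MRU): [peach elk cat]
  9. access cat: HIT. Cache (LRU->MRU): [peach elk cat]
  10. access cat: HIT. Cache (LRU->MRU): [peach elk cat]
  11. access cat: HIT. Cache (LRU->MRU): [peach elk cat]
  12. access cherry: MISS. Cache (LRU->MRU): [peach elk cat cherry]
  13. access elk: HIT. Cache (LRU->MRU): [peach cat cherry elk]
  14. access elk: HIT. Cache (LRU->MRU): [peach cat cherry elk]
  15. access jay: MISS. Cache (LRU->MRU): [peach cat cherry elk jay]
  16. access owl: MISS. Cache (LRU->MRU): [peach cat cherry elk jay owl]
  17. access peach: HIT. Cache (LRU->MRU): [cat cherry elk jay owl peach]
  18. access jay: HIT. Cache (LRU->MRU): [cat cherry elk owl peach jay]
  19. access owl: HIT. Cache (LRU->MRU): [cat cherry elk peach jay owl]
  20. access peach: HIT. Cache (LRU->MRU): [cat cherry elk jay owl peach]
  21. access cat: HIT. Cache (LRU->MRU): [cherry elk jay owl peach cat]
  22. access owl: HIT. Cache (LRU->MRU): [cherry elk jay peach cat owl]
  23. access jay: HIT. Cache (LRU->MRU): [cherry elk peach cat owl jay]
  24. access owl: HIT. Cache (LRU->MRU): [cherry elk peach cat jay owl]
  25. access pear: MISS. Cache (LRU->MRU): [cherry elk peach cat jay owl pear]
  26. access owl: HIT. Cache (LRU->MRU): [cherry elk peach cat jay pear owl]
  27. access bee: MISS, evict cherry. Cache (LRU->MRU): [elk peach cat jay pear owl bee]
Total: 19 hits, 8 misses, 1 evictions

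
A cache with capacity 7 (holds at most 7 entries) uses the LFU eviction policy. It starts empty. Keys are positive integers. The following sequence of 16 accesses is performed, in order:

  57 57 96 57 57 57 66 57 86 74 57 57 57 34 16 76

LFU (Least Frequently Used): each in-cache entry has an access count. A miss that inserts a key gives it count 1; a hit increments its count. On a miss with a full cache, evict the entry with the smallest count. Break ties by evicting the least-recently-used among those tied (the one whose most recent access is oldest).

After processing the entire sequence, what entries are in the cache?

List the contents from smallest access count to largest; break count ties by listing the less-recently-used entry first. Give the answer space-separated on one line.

LFU simulation (capacity=7):
  1. access 57: MISS. Cache: [57(c=1)]
  2. access 57: HIT, count now 2. Cache: [57(c=2)]
  3. access 96: MISS. Cache: [96(c=1) 57(c=2)]
  4. access 57: HIT, count now 3. Cache: [96(c=1) 57(c=3)]
  5. access 57: HIT, count now 4. Cache: [96(c=1) 57(c=4)]
  6. access 57: HIT, count now 5. Cache: [96(c=1) 57(c=5)]
  7. access 66: MISS. Cache: [96(c=1) 66(c=1) 57(c=5)]
  8. access 57: HIT, count now 6. Cache: [96(c=1) 66(c=1) 57(c=6)]
  9. access 86: MISS. Cache: [96(c=1) 66(c=1) 86(c=1) 57(c=6)]
  10. access 74: MISS. Cache: [96(c=1) 66(c=1) 86(c=1) 74(c=1) 57(c=6)]
  11. access 57: HIT, count now 7. Cache: [96(c=1) 66(c=1) 86(c=1) 74(c=1) 57(c=7)]
  12. access 57: HIT, count now 8. Cache: [96(c=1) 66(c=1) 86(c=1) 74(c=1) 57(c=8)]
  13. access 57: HIT, count now 9. Cache: [96(c=1) 66(c=1) 86(c=1) 74(c=1) 57(c=9)]
  14. access 34: MISS. Cache: [96(c=1) 66(c=1) 86(c=1) 74(c=1) 34(c=1) 57(c=9)]
  15. access 16: MISS. Cache: [96(c=1) 66(c=1) 86(c=1) 74(c=1) 34(c=1) 16(c=1) 57(c=9)]
  16. access 76: MISS, evict 96(c=1). Cache: [66(c=1) 86(c=1) 74(c=1) 34(c=1) 16(c=1) 76(c=1) 57(c=9)]
Total: 8 hits, 8 misses, 1 evictions

Answer: 66 86 74 34 16 76 57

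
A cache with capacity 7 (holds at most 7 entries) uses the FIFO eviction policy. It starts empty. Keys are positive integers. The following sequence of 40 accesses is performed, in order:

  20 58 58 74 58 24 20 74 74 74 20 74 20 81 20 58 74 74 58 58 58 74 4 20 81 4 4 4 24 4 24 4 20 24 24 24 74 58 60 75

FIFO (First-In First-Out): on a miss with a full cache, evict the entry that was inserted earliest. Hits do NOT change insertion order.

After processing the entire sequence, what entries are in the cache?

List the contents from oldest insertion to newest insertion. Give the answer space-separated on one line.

FIFO simulation (capacity=7):
  1. access 20: MISS. Cache (old->new): [20]
  2. access 58: MISS. Cache (old->new): [20 58]
  3. access 58: HIT. Cache (old->new): [20 58]
  4. access 74: MISS. Cache (old->new): [20 58 74]
  5. access 58: HIT. Cache (old->new): [20 58 74]
  6. access 24: MISS. Cache (old->new): [20 58 74 24]
  7. access 20: HIT. Cache (old->new): [20 58 74 24]
  8. access 74: HIT. Cache (old->new): [20 58 74 24]
  9. access 74: HIT. Cache (old->new): [20 58 74 24]
  10. access 74: HIT. Cache (old->new): [20 58 74 24]
  11. access 20: HIT. Cache (old->new): [20 58 74 24]
  12. access 74: HIT. Cache (old->new): [20 58 74 24]
  13. access 20: HIT. Cache (old->new): [20 58 74 24]
  14. access 81: MISS. Cache (old->new): [20 58 74 24 81]
  15. access 20: HIT. Cache (old->new): [20 58 74 24 81]
  16. access 58: HIT. Cache (old->new): [20 58 74 24 81]
  17. access 74: HIT. Cache (old->new): [20 58 74 24 81]
  18. access 74: HIT. Cache (old->new): [20 58 74 24 81]
  19. access 58: HIT. Cache (old->new): [20 58 74 24 81]
  20. access 58: HIT. Cache (old->new): [20 58 74 24 81]
  21. access 58: HIT. Cache (old->new): [20 58 74 24 81]
  22. access 74: HIT. Cache (old->new): [20 58 74 24 81]
  23. access 4: MISS. Cache (old->new): [20 58 74 24 81 4]
  24. access 20: HIT. Cache (old->new): [20 58 74 24 81 4]
  25. access 81: HIT. Cache (old->new): [20 58 74 24 81 4]
  26. access 4: HIT. Cache (old->new): [20 58 74 24 81 4]
  27. access 4: HIT. Cache (old->new): [20 58 74 24 81 4]
  28. access 4: HIT. Cache (old->new): [20 58 74 24 81 4]
  29. access 24: HIT. Cache (old->new): [20 58 74 24 81 4]
  30. access 4: HIT. Cache (old->new): [20 58 74 24 81 4]
  31. access 24: HIT. Cache (old->new): [20 58 74 24 81 4]
  32. access 4: HIT. Cache (old->new): [20 58 74 24 81 4]
  33. access 20: HIT. Cache (old->new): [20 58 74 24 81 4]
  34. access 24: HIT. Cache (old->new): [20 58 74 24 81 4]
  35. access 24: HIT. Cache (old->new): [20 58 74 24 81 4]
  36. access 24: HIT. Cache (old->new): [20 58 74 24 81 4]
  37. access 74: HIT. Cache (old->new): [20 58 74 24 81 4]
  38. access 58: HIT. Cache (old->new): [20 58 74 24 81 4]
  39. access 60: MISS. Cache (old->new): [20 58 74 24 81 4 60]
  40. access 75: MISS, evict 20. Cache (old->new): [58 74 24 81 4 60 75]
Total: 32 hits, 8 misses, 1 evictions

Answer: 58 74 24 81 4 60 75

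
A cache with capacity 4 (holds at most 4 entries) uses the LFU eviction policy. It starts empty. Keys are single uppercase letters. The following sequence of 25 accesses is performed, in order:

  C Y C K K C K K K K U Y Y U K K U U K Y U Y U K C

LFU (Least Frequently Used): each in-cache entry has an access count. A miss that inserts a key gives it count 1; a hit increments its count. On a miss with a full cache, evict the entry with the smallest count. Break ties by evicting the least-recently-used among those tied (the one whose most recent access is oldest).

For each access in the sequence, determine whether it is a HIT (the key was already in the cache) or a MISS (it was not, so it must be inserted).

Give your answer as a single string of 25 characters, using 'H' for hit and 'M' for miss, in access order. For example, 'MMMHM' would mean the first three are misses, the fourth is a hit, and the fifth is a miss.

Answer: MMHMHHHHHHMHHHHHHHHHHHHHH

Derivation:
LFU simulation (capacity=4):
  1. access C: MISS. Cache: [C(c=1)]
  2. access Y: MISS. Cache: [C(c=1) Y(c=1)]
  3. access C: HIT, count now 2. Cache: [Y(c=1) C(c=2)]
  4. access K: MISS. Cache: [Y(c=1) K(c=1) C(c=2)]
  5. access K: HIT, count now 2. Cache: [Y(c=1) C(c=2) K(c=2)]
  6. access C: HIT, count now 3. Cache: [Y(c=1) K(c=2) C(c=3)]
  7. access K: HIT, count now 3. Cache: [Y(c=1) C(c=3) K(c=3)]
  8. access K: HIT, count now 4. Cache: [Y(c=1) C(c=3) K(c=4)]
  9. access K: HIT, count now 5. Cache: [Y(c=1) C(c=3) K(c=5)]
  10. access K: HIT, count now 6. Cache: [Y(c=1) C(c=3) K(c=6)]
  11. access U: MISS. Cache: [Y(c=1) U(c=1) C(c=3) K(c=6)]
  12. access Y: HIT, count now 2. Cache: [U(c=1) Y(c=2) C(c=3) K(c=6)]
  13. access Y: HIT, count now 3. Cache: [U(c=1) C(c=3) Y(c=3) K(c=6)]
  14. access U: HIT, count now 2. Cache: [U(c=2) C(c=3) Y(c=3) K(c=6)]
  15. access K: HIT, count now 7. Cache: [U(c=2) C(c=3) Y(c=3) K(c=7)]
  16. access K: HIT, count now 8. Cache: [U(c=2) C(c=3) Y(c=3) K(c=8)]
  17. access U: HIT, count now 3. Cache: [C(c=3) Y(c=3) U(c=3) K(c=8)]
  18. access U: HIT, count now 4. Cache: [C(c=3) Y(c=3) U(c=4) K(c=8)]
  19. access K: HIT, count now 9. Cache: [C(c=3) Y(c=3) U(c=4) K(c=9)]
  20. access Y: HIT, count now 4. Cache: [C(c=3) U(c=4) Y(c=4) K(c=9)]
  21. access U: HIT, count now 5. Cache: [C(c=3) Y(c=4) U(c=5) K(c=9)]
  22. access Y: HIT, count now 5. Cache: [C(c=3) U(c=5) Y(c=5) K(c=9)]
  23. access U: HIT, count now 6. Cache: [C(c=3) Y(c=5) U(c=6) K(c=9)]
  24. access K: HIT, count now 10. Cache: [C(c=3) Y(c=5) U(c=6) K(c=10)]
  25. access C: HIT, count now 4. Cache: [C(c=4) Y(c=5) U(c=6) K(c=10)]
Total: 21 hits, 4 misses, 0 evictions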